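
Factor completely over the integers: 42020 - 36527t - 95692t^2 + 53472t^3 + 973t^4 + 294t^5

(6t - 11)(7t + 5)(7t - 4)(t^2 + 5t + 191)

Among the possible rational roots, t = 11/6 is a root, so (6t - 11) divides it; the quotient is 49t^4 + 252t^3 + 9374t^2 + 1237t - 3820.
Then t = -5/7 is a root, so (7t + 5) is a factor; dividing leaves 7t^3 + 31t^2 + 1317t - 764.
Continuing, t = 4/7 is a root, giving the factor (7t - 4) and quotient t^2 + 5t + 191.
The quadratic t^2 + 5t + 191 has discriminant -739 < 0 and is irreducible over ℤ.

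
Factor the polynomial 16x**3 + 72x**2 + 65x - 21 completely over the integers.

(4x + 7)(4x - 1)(x + 3)

Among the possible rational roots, x = -7/4 is a root, so (4x + 7) divides it; the quotient is 4x**2 + 11x - 3.
The remaining quadratic factors as (x + 3)(4x - 1).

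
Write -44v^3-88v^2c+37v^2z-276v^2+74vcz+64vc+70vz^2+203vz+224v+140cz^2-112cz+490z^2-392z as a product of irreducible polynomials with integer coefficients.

-(11v+10z-8)(v+2c+7)(4v-7z)

Group: 11v(-4v^2-8vc+7vz-28v+14cz+49z) + (10z-8)(-4v^2-8vc+7vz-28v+14cz+49z); both groups contain (-4v^2-8vc+7vz-28v+14cz+49z), so (11v+10z-8) is a factor with cofactor -4v^2-8vc+7vz-28v+14cz+49z.
The cofactor groups again: -4v^2-8vc+7vz-28v+14cz+49z = -4v(v+2c+7) + 7z(v+2c+7); both groups contain (v+2c+7), giving -(4v-7z)(v+2c+7).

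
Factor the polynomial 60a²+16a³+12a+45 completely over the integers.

(4a+15)(4a²+3)

Group as (16a³+12a) + (60a²+45) = 4a(4a²+3) + 15(4a²+3).
Both groups share the factor (4a²+3).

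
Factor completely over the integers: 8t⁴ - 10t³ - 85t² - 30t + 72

By the rational root theorem, t = 4 is a root, so (t - 4) divides it; the quotient is 8t³ + 22t² + 3t - 18.
Continuing, t = 3/4 is a root, so (4t - 3) is a factor; dividing leaves 2t² + 7t + 6.
The remaining quadratic factors as (2t + 3)(t + 2).

(2t + 3)(4t - 3)(t + 2)(t - 4)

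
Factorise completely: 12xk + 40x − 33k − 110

Group as (12xk + 40x) + (−33k − 110) = 4x(3k + 10) − 11(3k + 10).
Both groups share the factor (3k + 10).

(3k + 10)(4x − 11)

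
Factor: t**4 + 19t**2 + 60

(t**2 + 15)(t**2 + 4)

Substitute u = t**2 to get a quadratic in u, then factor.
t**2 + 4 is irreducible over ℤ (sum of squares).
t**2 + 15 is irreducible over ℤ (always positive, so no real roots).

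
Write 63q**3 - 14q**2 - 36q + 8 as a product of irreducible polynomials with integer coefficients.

Group as (63q**3 - 36q) + (-14q**2 + 8) = 9q(7q**2 - 4) - 2(7q**2 - 4).
Both groups share the factor (7q**2 - 4).

(9q - 2)(7q**2 - 4)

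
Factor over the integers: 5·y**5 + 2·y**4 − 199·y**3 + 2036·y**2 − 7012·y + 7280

(5·y − 13)·(y + 10)·(y − 2)·(y**2 − 5·y + 28)

Among the possible rational roots, y = 2 is a root, so (y − 2) divides it; the quotient is 5·y**4 + 12·y**3 − 175·y**2 + 1686·y − 3640.
Continuing, y = −10 is a root, so (y + 10) divides it; the quotient is 5·y**3 − 38·y**2 + 205·y − 364.
Then y = 13/5 is a root, so (5·y − 13) is a factor; dividing leaves y**2 − 5·y + 28.
The quadratic y**2 − 5·y + 28 has discriminant −87 < 0 and is irreducible over ℤ.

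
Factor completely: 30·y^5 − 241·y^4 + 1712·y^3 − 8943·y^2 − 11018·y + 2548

By the rational root theorem, y = 1/5 is a root, so (5·y − 1) divides it; the quotient is 6·y^4 − 47·y^3 + 333·y^2 − 1722·y − 2548.
Next, y = −7/6 is a root, so (6·y + 7) is a factor; dividing leaves y^3 − 9·y^2 + 66·y − 364.
Continuing, y = 7 is a root, so (y − 7) is a factor; dividing leaves y^2 − 2·y + 52.
The quadratic y^2 − 2·y + 52 has discriminant −204 < 0 and is irreducible over ℤ.

(5·y − 1)·(6·y + 7)·(y − 7)·(y^2 − 2·y + 52)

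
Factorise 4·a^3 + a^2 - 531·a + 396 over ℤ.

Among the possible rational roots, a = 11 is a root, giving the factor (a - 11) and quotient 4·a^2 + 45·a - 36.
The remaining quadratic factors as (4·a - 3)(a + 12).

(4·a - 3)·(a + 12)·(a - 11)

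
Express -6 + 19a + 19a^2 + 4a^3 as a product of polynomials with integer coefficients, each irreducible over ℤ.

(4a - 1)(a + 2)(a + 3)

Among the possible rational roots, a = -3 is a root, so (a + 3) is a factor; dividing leaves 4a^2 + 7a - 2.
The remaining quadratic factors as (4a - 1)(a + 2).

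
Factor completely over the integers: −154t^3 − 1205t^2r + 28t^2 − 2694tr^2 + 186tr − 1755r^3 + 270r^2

Group: 11t(−14t^2 − 93tr − 135r^2) + (13r − 2)(−14t^2 − 93tr − 135r^2); both groups contain (−14t^2 − 93tr − 135r^2), so (11t + 13r − 2) is a factor with cofactor −14t^2 − 93tr − 135r^2.
The cofactor groups again: −14t^2 − 93tr − 135r^2 = −7t(2t + 9r) − 15r(2t + 9r); both groups contain (2t + 9r), giving −(7t + 15r)(2t + 9r).

−(11t + 13r − 2)(7t + 15r)(2t + 9r)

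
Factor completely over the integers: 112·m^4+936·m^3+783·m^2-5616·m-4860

(4·m+15)·(4·m-9)·(7·m+6)·(m+6)

Testing divisors of the constant over divisors of the leading coefficient, m = -6 is a root, giving the factor (m+6) and quotient 112·m^3+264·m^2-801·m-810.
Next, m = -15/4 is a root, so (4·m+15) is a factor; dividing leaves 28·m^2-39·m-54.
The remaining quadratic factors as (7·m+6)(4·m-9).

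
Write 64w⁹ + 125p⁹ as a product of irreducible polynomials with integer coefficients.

Recognize a sum of cubes with the parts 4w³ and 5p³.

(5p³ + 4w³)(25p⁶ - 20p³w³ + 16w⁶)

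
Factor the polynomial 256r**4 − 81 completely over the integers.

(4r + 3)(4r − 3)(16r**2 + 9)

Write as (16r**2)² − (9)², then factor 16r**2 − 9 once more.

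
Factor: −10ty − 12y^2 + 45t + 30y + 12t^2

Group: 4t(3t + 2y) + (−6y + 15)(3t + 2y); both groups contain (3t + 2y).

(3t + 2y)(4t − 6y + 15)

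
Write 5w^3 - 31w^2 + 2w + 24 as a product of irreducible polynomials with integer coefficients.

By the rational root theorem, w = 6 is a root, so (w - 6) is a factor; dividing leaves 5w^2 - w - 4.
The remaining quadratic factors as (w - 1)(5w + 4).

(5w + 4)(w - 1)(w - 6)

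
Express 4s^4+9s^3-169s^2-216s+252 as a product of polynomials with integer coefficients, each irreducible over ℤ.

Trying the rational-root candidates, s = 6 is a root, so (s-6) divides it; the quotient is 4s^3+33s^2+29s-42.
Next, s = 3/4 is a root, so (4s-3) divides it; the quotient is s^2+9s+14.
The remaining quadratic factors as (s+2)(s+7).

(4s-3)(s+2)(s+7)(s-6)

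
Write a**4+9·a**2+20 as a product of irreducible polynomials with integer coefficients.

Substitute u = a**2 to get a quadratic in u, then factor.
a**2+5 is irreducible over ℤ (always positive, so no real roots).
a**2+4 is irreducible over ℤ (sum of squares).

(a**2+4)·(a**2+5)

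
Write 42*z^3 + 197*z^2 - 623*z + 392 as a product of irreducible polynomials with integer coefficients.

(6*z - 7)*(7*z - 8)*(z + 7)

Trying the rational-root candidates, z = 8/7 is a root, so (7*z - 8) divides it; the quotient is 6*z^2 + 35*z - 49.
The remaining quadratic factors as (z + 7)(6*z - 7).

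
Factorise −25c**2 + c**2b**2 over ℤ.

c**2(b + 5)(b − 5)

Every term has a factor of c**2; factoring it out leaves b**2 − 25.
Recognize a difference of squares with the parts b and 5.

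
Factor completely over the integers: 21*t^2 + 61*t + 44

Need a pair with product 21·44 = 924 and sum 61: that's 28 and 33.
Split the middle term: 21*t^2 + 28*t + 33*t + 44 = 7*t*(3*t + 4) + 11*(3*t + 4).

(3*t + 4)*(7*t + 11)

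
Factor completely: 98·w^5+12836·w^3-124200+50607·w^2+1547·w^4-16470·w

Trying the rational-root candidates, w = 10/7 is a root, so (7·w-10) is a factor; dividing leaves 14·w^4+241·w^3+2178·w^2+10341·w+12420.
Next, w = -12/7 is a root, giving the factor (7·w+12) and quotient 2·w^3+31·w^2+258·w+1035.
Next, w = -15/2 is a root, so (2·w+15) is a factor; dividing leaves w^2+8·w+69.
The quadratic w^2+8·w+69 has discriminant -212 < 0 and is irreducible over ℤ.

(2·w+15)·(7·w+12)·(7·w-10)·(w^2+8·w+69)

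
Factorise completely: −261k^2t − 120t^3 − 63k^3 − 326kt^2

Group: 3k(−21k^2 − 73kt − 60t^2) + 2t(−21k^2 − 73kt − 60t^2); both groups contain (−21k^2 − 73kt − 60t^2), so (3k + 2t) is a factor with cofactor −21k^2 − 73kt − 60t^2.
The cofactor groups again: −21k^2 − 73kt − 60t^2 = −7k(3k + 4t) − 15t(3k + 4t); both groups contain (3k + 4t), giving −(7k + 15t)(3k + 4t).

−(3k + 2t)(3k + 4t)(7k + 15t)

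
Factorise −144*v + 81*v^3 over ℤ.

9*v*(3*v + 4)*(3*v − 4)

Every term has a factor of 9*v. Then 9*v^2 − 16 = (3*v)² − (4)².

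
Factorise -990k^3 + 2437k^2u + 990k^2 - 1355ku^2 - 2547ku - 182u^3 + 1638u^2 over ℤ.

-(10k - 13u)(11k - 14u)(9k + u - 9)

Group: 9k(-110k^2 + 283ku - 182u^2) + (u - 9)(-110k^2 + 283ku - 182u^2); both groups contain (-110k^2 + 283ku - 182u^2), so (9k + u - 9) is a factor with cofactor -110k^2 + 283ku - 182u^2.
The cofactor groups again: -110k^2 + 283ku - 182u^2 = -11k(10k - 13u) + 14u(10k - 13u); both groups contain (10k - 13u), giving -(11k - 14u)(10k - 13u).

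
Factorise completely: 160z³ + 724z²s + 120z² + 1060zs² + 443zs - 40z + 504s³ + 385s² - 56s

Group: 5z(32z² + 100zs + 24z + 72s² + 55s - 8) + 7s(32z² + 100zs + 24z + 72s² + 55s - 8); both groups contain (32z² + 100zs + 24z + 72s² + 55s - 8), so (5z + 7s) is a factor with cofactor 32z² + 100zs + 24z + 72s² + 55s - 8.
The cofactor groups again: 32z² + 100zs + 24z + 72s² + 55s - 8 = 8z(4z + 8s - 1) + (9s + 8)(4z + 8s - 1); both groups contain (4z + 8s - 1), giving (8z + 9s + 8)(4z + 8s - 1).

(5z + 7s)(4z + 8s - 1)(8z + 9s + 8)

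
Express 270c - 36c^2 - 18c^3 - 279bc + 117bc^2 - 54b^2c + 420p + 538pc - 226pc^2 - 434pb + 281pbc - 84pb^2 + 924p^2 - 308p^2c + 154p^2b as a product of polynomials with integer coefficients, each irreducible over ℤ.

(11p - 6b + c + 5)(14p + 9c)(b - 2c + 6)

Group: 14p(11pb - 22pc + 66p - 6b^2 + 13bc - 31b - 2c^2 - 4c + 30) + 9c(11pb - 22pc + 66p - 6b^2 + 13bc - 31b - 2c^2 - 4c + 30); both groups contain (11pb - 22pc + 66p - 6b^2 + 13bc - 31b - 2c^2 - 4c + 30), so (14p + 9c) is a factor with cofactor 11pb - 22pc + 66p - 6b^2 + 13bc - 31b - 2c^2 - 4c + 30.
The cofactor groups again: 11pb - 22pc + 66p - 6b^2 + 13bc - 31b - 2c^2 - 4c + 30 = 11p(b - 2c + 6) + (-6b + c + 5)(b - 2c + 6); both groups contain (b - 2c + 6), giving (11p - 6b + c + 5)(b - 2c + 6).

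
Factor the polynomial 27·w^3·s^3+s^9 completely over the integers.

Factor out s^3 first: what remains is 27·w^3+s^6.
Recognize a sum of cubes with the parts s^2 and 3·w.

s^3·(3·w+s^2)·(9·w^2-3·w·s^2+s^4)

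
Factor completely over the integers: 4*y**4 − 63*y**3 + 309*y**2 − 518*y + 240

Trying the rational-root candidates, y = 5 is a root, so (y − 5) is a factor; dividing leaves 4*y**3 − 43*y**2 + 94*y − 48.
Continuing, y = 8 is a root, so (y − 8) divides it; the quotient is 4*y**2 − 11*y + 6.
The remaining quadratic factors as (y − 2)(4*y − 3).

(4*y − 3)*(y − 2)*(y − 5)*(y − 8)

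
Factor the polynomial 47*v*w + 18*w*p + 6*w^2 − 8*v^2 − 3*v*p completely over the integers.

Group: −8*v*(v − 6*w) + (−w − 3*p)*(v − 6*w); both groups contain (v − 6*w).

−(8*v + w + 3*p)*(v − 6*w)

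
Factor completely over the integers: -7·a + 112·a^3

Pull out the common factor 7·a; 16·a^2 - 1 is a difference of squares.

7·a·(4·a + 1)·(4·a - 1)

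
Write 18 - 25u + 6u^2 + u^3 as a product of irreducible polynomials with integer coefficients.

(u + 9)(u - 1)(u - 2)

Trying the rational-root candidates, u = -9 is a root, giving the factor (u + 9) and quotient u^2 - 3u + 2.
The remaining quadratic factors as (u - 1)(u - 2).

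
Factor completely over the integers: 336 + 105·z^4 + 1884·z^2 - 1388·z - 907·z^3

(3·z - 2)·(5·z - 7)·(7·z - 4)·(z - 6)

Trying the rational-root candidates, z = 6 is a root, giving the factor (z - 6) and quotient 105·z^3 - 277·z^2 + 222·z - 56.
Next, z = 4/7 is a root, giving the factor (7·z - 4) and quotient 15·z^2 - 31·z + 14.
The remaining quadratic factors as (5·z - 7)(3·z - 2).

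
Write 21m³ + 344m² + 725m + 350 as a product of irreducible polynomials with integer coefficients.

By the rational root theorem, m = −5/3 is a root, giving the factor (3m + 5) and quotient 7m² + 103m + 70.
The remaining quadratic factors as (m + 14)(7m + 5).

(3m + 5)(7m + 5)(m + 14)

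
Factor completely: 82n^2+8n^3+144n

Pull out the common factor 2n, then factor the remaining trinomial.

2n(4n+9)(n+8)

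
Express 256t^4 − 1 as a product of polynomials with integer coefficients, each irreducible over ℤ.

(4t + 1)(4t − 1)(16t^2 + 1)

Difference of squares twice: with A = 4t and B = 1, A⁴ − B⁴ = (A² − B²)(A² + B²), and A² − B² factors again.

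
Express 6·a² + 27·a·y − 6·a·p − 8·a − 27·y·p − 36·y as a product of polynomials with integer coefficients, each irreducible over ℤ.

Group: 2·a·(3·a − 3·p − 4) + 9·y·(3·a − 3·p − 4); both groups contain (3·a − 3·p − 4).

(2·a + 9·y)·(3·a − 3·p − 4)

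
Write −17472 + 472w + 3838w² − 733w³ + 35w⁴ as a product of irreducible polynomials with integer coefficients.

(5w − 14)(7w + 13)(w − 12)(w − 8)

Among the possible rational roots, w = 8 is a root, so (w − 8) divides it; the quotient is 35w³ − 453w² + 214w + 2184.
Continuing, w = 12 is a root, so (w − 12) is a factor; dividing leaves 35w² − 33w − 182.
The remaining quadratic factors as (7w + 13)(5w − 14).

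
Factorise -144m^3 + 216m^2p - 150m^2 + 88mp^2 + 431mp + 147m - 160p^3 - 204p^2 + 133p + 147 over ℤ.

-(3m - 4p - 3)(6m + 5p + 7)(8m - 8p + 7)

Group: 3m(-48m^2 + 8mp - 98m + 40p^2 + 21p - 49) + (-4p - 3)(-48m^2 + 8mp - 98m + 40p^2 + 21p - 49); both groups contain (-48m^2 + 8mp - 98m + 40p^2 + 21p - 49), so (3m - 4p - 3) is a factor with cofactor -48m^2 + 8mp - 98m + 40p^2 + 21p - 49.
The cofactor groups again: -48m^2 + 8mp - 98m + 40p^2 + 21p - 49 = -8m(6m + 5p + 7) + (8p - 7)(6m + 5p + 7); both groups contain (6m + 5p + 7), giving -(8m - 8p + 7)(6m + 5p + 7).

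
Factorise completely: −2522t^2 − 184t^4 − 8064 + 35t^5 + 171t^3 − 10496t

By the rational root theorem, t = 7 is a root, so (t − 7) divides it; the quotient is 35t^4 + 61t^3 + 598t^2 + 1664t + 1152.
Continuing, t = −8/7 is a root, so (7t + 8) is a factor; dividing leaves 5t^3 + 3t^2 + 82t + 144.
Next, t = −8/5 is a root, giving the factor (5t + 8) and quotient t^2 − t + 18.
The quadratic t^2 − t + 18 has discriminant −71 < 0 and is irreducible over ℤ.

(5t + 8)(7t + 8)(t − 7)(t^2 − t + 18)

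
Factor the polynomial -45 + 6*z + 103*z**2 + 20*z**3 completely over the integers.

Among the possible rational roots, z = -3/4 is a root, giving the factor (4*z + 3) and quotient 5*z**2 + 22*z - 15.
The remaining quadratic factors as (z + 5)(5*z - 3).

(4*z + 3)*(5*z - 3)*(z + 5)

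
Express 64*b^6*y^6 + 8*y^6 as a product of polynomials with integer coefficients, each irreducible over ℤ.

8*y^6*(2*b^2 + 1)*(4*b^4 - 2*b^2 + 1)

Factor out 8*y^6 first: what remains is 8*b^6 + 1.
Recognize a sum of cubes with the parts 1 and 2*b^2.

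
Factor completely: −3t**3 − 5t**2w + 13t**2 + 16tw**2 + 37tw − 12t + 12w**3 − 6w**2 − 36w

Group: t(−3t**2 + 4tw + 13t + 4w**2 − 2w − 12) + 3w(−3t**2 + 4tw + 13t + 4w**2 − 2w − 12); both groups contain (−3t**2 + 4tw + 13t + 4w**2 − 2w − 12), so (t + 3w) is a factor with cofactor −3t**2 + 4tw + 13t + 4w**2 − 2w − 12.
The cofactor groups again: −3t**2 + 4tw + 13t + 4w**2 − 2w − 12 = −3t(t − 2w − 3) + (−2w + 4)(t − 2w − 3); both groups contain (t − 2w − 3), giving −(3t + 2w − 4)(t − 2w − 3).

−(3t + 2w − 4)(t + 3w)(t − 2w − 3)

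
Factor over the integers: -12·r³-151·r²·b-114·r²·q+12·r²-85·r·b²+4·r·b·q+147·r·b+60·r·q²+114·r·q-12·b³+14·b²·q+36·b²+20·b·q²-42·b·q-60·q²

-(r+12·b+10·q)·(3·r+b-3)·(4·r+b-2·q)

Group: 4·r·(-3·r²-37·r·b-30·r·q+3·r-12·b²-10·b·q+36·b+30·q) + (b-2·q)·(-3·r²-37·r·b-30·r·q+3·r-12·b²-10·b·q+36·b+30·q); both groups contain (-3·r²-37·r·b-30·r·q+3·r-12·b²-10·b·q+36·b+30·q), so (4·r+b-2·q) is a factor with cofactor -3·r²-37·r·b-30·r·q+3·r-12·b²-10·b·q+36·b+30·q.
The cofactor groups again: -3·r²-37·r·b-30·r·q+3·r-12·b²-10·b·q+36·b+30·q = -3·r·(r+12·b+10·q) + (-b+3)·(r+12·b+10·q); both groups contain (r+12·b+10·q), giving -(3·r+b-3)·(r+12·b+10·q).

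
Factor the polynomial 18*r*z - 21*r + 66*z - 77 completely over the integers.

Group as (18*r*z - 21*r) + (66*z - 77) = 3*r*(6*z - 7) + 11*(6*z - 7).
Both groups share the factor (6*z - 7).

(3*r + 11)*(6*z - 7)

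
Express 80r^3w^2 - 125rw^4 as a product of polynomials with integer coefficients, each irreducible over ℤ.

Every term has a factor of 5rw^2. Then 16r^2 - 25w^2 = (4r)² − (5w)².

5rw^2(4r + 5w)(4r - 5w)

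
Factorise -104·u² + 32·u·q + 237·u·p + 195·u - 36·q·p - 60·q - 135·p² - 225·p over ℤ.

-(13·u - 4·q - 15·p)·(8·u - 9·p - 15)

Group: -8·u·(13·u - 4·q - 15·p) + (9·p + 15)·(13·u - 4·q - 15·p); both groups contain (13·u - 4·q - 15·p).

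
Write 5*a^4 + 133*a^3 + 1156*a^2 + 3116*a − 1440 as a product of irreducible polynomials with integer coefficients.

(5*a − 2)*(a + 10)*(a + 8)*(a + 9)

By the rational root theorem, a = 2/5 is a root, so (5*a − 2) is a factor; dividing leaves a^3 + 27*a^2 + 242*a + 720.
Then a = −10 is a root, so (a + 10) divides it; the quotient is a^2 + 17*a + 72.
The remaining quadratic factors as (a + 9)(a + 8).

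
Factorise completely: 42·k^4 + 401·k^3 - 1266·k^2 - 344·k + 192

(2·k + 1)·(3·k - 8)·(7·k - 2)·(k + 12)

Among the possible rational roots, k = -1/2 is a root, so (2·k + 1) divides it; the quotient is 21·k^3 + 190·k^2 - 728·k + 192.
Next, k = 8/3 is a root, so (3·k - 8) divides it; the quotient is 7·k^2 + 82·k - 24.
The remaining quadratic factors as (7·k - 2)(k + 12).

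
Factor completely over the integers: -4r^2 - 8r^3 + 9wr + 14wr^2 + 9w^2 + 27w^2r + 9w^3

Group: 3w(3w^2 + 10wr + 3w + 8r^2 + 4r) - r(3w^2 + 10wr + 3w + 8r^2 + 4r); both groups contain (3w^2 + 10wr + 3w + 8r^2 + 4r), so (3w - r) is a factor with cofactor 3w^2 + 10wr + 3w + 8r^2 + 4r.
The cofactor groups again: 3w^2 + 10wr + 3w + 8r^2 + 4r = w(3w + 4r) + (2r + 1)(3w + 4r); both groups contain (3w + 4r), giving (w + 2r + 1)(3w + 4r).

(3w - r)(w + 2r + 1)(3w + 4r)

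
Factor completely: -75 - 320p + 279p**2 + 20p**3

(4p - 5)(5p + 1)(p + 15)

By the rational root theorem, p = -15 is a root, so (p + 15) divides it; the quotient is 20p**2 - 21p - 5.
The remaining quadratic factors as (4p - 5)(5p + 1).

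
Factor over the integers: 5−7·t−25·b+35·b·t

(5·b−1)·(7·t−5)

Group as (35·b·t−25·b) + (−7·t+5) = 5·b·(7·t−5) − (7·t−5).
Both groups share the factor (7·t−5).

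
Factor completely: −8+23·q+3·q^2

Need a pair with product 3·(−8) = −24 and sum 23: that's 24 and −1.
Split the middle term: 3·q^2+24·q − q−8 = 3·q·(q+8) − (q+8).

(3·q−1)·(q+8)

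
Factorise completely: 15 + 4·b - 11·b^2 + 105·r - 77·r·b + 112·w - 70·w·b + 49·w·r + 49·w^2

(7·w - 11·b + 15)·(7·w + 7·r + b + 1)

Group: 7·w·(7·w + 7·r + b + 1) + (-11·b + 15)·(7·w + 7·r + b + 1); both groups contain (7·w + 7·r + b + 1).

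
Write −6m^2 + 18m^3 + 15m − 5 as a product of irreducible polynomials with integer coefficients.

Group as (18m^3 + 15m) + (−6m^2 − 5) = 3m(6m^2 + 5) − (6m^2 + 5).
Both groups share the factor (6m^2 + 5).

(3m − 1)(6m^2 + 5)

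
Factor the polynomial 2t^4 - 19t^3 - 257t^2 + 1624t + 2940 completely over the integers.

(2t + 3)(t + 10)(t - 14)(t - 7)

Among the possible rational roots, t = -3/2 is a root, so (2t + 3) divides it; the quotient is t^3 - 11t^2 - 112t + 980.
Then t = 14 is a root, giving the factor (t - 14) and quotient t^2 + 3t - 70.
The remaining quadratic factors as (t - 7)(t + 10).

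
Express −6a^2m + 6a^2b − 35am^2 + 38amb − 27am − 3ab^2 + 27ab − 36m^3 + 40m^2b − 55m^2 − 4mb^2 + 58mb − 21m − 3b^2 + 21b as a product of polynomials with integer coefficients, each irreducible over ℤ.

−(m − b)(2a + 9m − b + 7)(3a + 4m + 3)

Group: 3a(−2am + 2ab − 9m^2 + 10mb − 7m − b^2 + 7b) + (4m + 3)(−2am + 2ab − 9m^2 + 10mb − 7m − b^2 + 7b); both groups contain (−2am + 2ab − 9m^2 + 10mb − 7m − b^2 + 7b), so (3a + 4m + 3) is a factor with cofactor −2am + 2ab − 9m^2 + 10mb − 7m − b^2 + 7b.
The cofactor groups again: −2am + 2ab − 9m^2 + 10mb − 7m − b^2 + 7b = −m(2a + 9m − b + 7) + b(2a + 9m − b + 7); both groups contain (2a + 9m − b + 7), giving −(m − b)(2a + 9m − b + 7).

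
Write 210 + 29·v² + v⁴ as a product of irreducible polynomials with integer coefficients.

(v² + 14)·(v² + 15)

Substitute u = v² to get a quadratic in u, then factor.
v² + 15 is irreducible over ℤ (always positive, so no real roots).
v² + 14 is irreducible over ℤ (always positive, so no real roots).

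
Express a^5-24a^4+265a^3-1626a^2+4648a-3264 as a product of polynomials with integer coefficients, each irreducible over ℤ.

(a-1)(a-6)(a-8)(a^2-9a+68)

Testing divisors of the constant over divisors of the leading coefficient, a = 6 is a root, so (a-6) is a factor; dividing leaves a^4-18a^3+157a^2-684a+544.
Continuing, a = 8 is a root, giving the factor (a-8) and quotient a^3-10a^2+77a-68.
Then a = 1 is a root, so (a-1) divides it; the quotient is a^2-9a+68.
The quadratic a^2-9a+68 has discriminant -191 < 0 and is irreducible over ℤ.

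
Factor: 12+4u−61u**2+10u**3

(2u−1)(5u+2)(u−6)

Trying the rational-root candidates, u = −2/5 is a root, so (5u+2) is a factor; dividing leaves 2u**2−13u+6.
The remaining quadratic factors as (2u−1)(u−6).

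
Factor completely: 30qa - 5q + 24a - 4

(5q + 4)(6a - 1)

Group as (30qa - 5q) + (24a - 4) = 5q(6a - 1) + 4(6a - 1).
Both groups share the factor (6a - 1).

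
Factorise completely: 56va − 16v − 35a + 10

(7a − 2)(8v − 5)

Group as (56va − 16v) + (−35a + 10) = 8v(7a − 2) − 5(7a − 2).
Both groups share the factor (7a − 2).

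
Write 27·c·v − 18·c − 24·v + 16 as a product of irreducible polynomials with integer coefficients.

(3·v − 2)·(9·c − 8)

Group as (27·c·v − 18·c) + (−24·v + 16) = 9·c·(3·v − 2) − 8·(3·v − 2).
Both groups share the factor (3·v − 2).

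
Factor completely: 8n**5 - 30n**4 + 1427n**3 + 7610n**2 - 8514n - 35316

Among the possible rational roots, n = -2 is a root, so (n + 2) is a factor; dividing leaves 8n**4 - 46n**3 + 1519n**2 + 4572n - 17658.
Continuing, n = -9/2 is a root, giving the factor (2n + 9) and quotient 4n**3 - 41n**2 + 944n - 1962.
Continuing, n = 9/4 is a root, so (4n - 9) divides it; the quotient is n**2 - 8n + 218.
The quadratic n**2 - 8n + 218 has discriminant -808 < 0 and is irreducible over ℤ.

(2n + 9)(4n - 9)(n + 2)(n**2 - 8n + 218)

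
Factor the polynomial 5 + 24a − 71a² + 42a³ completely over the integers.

(6a − 5)(7a + 1)(a − 1)

By the rational root theorem, a = 5/6 is a root, so (6a − 5) divides it; the quotient is 7a² − 6a − 1.
The remaining quadratic factors as (a − 1)(7a + 1).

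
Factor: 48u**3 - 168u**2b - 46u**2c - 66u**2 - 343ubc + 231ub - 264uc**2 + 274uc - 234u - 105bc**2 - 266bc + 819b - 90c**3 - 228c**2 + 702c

(2u - 7b - 6c)(8u + 3c + 13)(3u + 5c - 9)

Group: 3u(16u**2 - 56ub - 42uc + 26u - 21bc - 91b - 18c**2 - 78c) + (5c - 9)(16u**2 - 56ub - 42uc + 26u - 21bc - 91b - 18c**2 - 78c); both groups contain (16u**2 - 56ub - 42uc + 26u - 21bc - 91b - 18c**2 - 78c), so (3u + 5c - 9) is a factor with cofactor 16u**2 - 56ub - 42uc + 26u - 21bc - 91b - 18c**2 - 78c.
The cofactor groups again: 16u**2 - 56ub - 42uc + 26u - 21bc - 91b - 18c**2 - 78c = 8u(2u - 7b - 6c) + (3c + 13)(2u - 7b - 6c); both groups contain (2u - 7b - 6c), giving (8u + 3c + 13)(2u - 7b - 6c).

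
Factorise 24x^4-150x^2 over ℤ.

Every term has a factor of 6x^2. Then 4x^2-25 = (2x)² − (5)².

6x^2(2x+5)(2x-5)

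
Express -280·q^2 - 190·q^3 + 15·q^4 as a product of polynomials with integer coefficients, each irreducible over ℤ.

5·q^2·(3·q + 4)·(q - 14)

Pull out the common factor 5·q^2, then factor the remaining trinomial.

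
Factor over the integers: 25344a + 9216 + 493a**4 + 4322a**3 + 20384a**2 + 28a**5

Trying the rational-root candidates, a = -3/4 is a root, so (4a + 3) divides it; the quotient is 7a**4 + 118a**3 + 992a**2 + 4352a + 3072.
Continuing, a = -8 is a root, so (a + 8) divides it; the quotient is 7a**3 + 62a**2 + 496a + 384.
Then a = -6/7 is a root, so (7a + 6) divides it; the quotient is a**2 + 8a + 64.
The quadratic a**2 + 8a + 64 has discriminant -192 < 0 and is irreducible over ℤ.

(4a + 3)(7a + 6)(a + 8)(a**2 + 8a + 64)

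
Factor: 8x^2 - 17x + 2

Need a pair with product 8·2 = 16 and sum -17: that's -1 and -16.
Split the middle term: 8x^2 - x - 16x + 2 = x(8x - 1) - 2(8x - 1).

(8x - 1)(x - 2)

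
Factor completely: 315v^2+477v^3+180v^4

9v^2(4v+5)(5v+7)

Pull out the common factor 9v^2, then factor the remaining trinomial.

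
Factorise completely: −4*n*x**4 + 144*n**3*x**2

4*n*x**2*(6*n + x)*(6*n − x)

Pull out the common factor 4*n*x**2; 36*n**2 − x**2 is a difference of squares.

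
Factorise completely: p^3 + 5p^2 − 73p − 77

(p + 1)(p + 11)(p − 7)

Trying the rational-root candidates, p = 7 is a root, so (p − 7) is a factor; dividing leaves p^2 + 12p + 11.
The remaining quadratic factors as (p + 1)(p + 11).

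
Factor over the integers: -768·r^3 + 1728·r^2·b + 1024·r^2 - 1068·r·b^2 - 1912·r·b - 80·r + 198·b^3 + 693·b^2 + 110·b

-(8·r - 11·b)·(8·r - 3·b - 10)·(12·r - 6·b - 1)

Group: 12·r·(-64·r^2 + 112·r·b + 80·r - 33·b^2 - 110·b) + (-6·b - 1)·(-64·r^2 + 112·r·b + 80·r - 33·b^2 - 110·b); both groups contain (-64·r^2 + 112·r·b + 80·r - 33·b^2 - 110·b), so (12·r - 6·b - 1) is a factor with cofactor -64·r^2 + 112·r·b + 80·r - 33·b^2 - 110·b.
The cofactor groups again: -64·r^2 + 112·r·b + 80·r - 33·b^2 - 110·b = -8·r·(8·r - 11·b) + (3·b + 10)·(8·r - 11·b); both groups contain (8·r - 11·b), giving -(8·r - 3·b - 10)·(8·r - 11·b).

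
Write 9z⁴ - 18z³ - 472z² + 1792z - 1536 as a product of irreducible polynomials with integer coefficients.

Among the possible rational roots, z = 8/3 is a root, so (3z - 8) is a factor; dividing leaves 3z³ + 2z² - 152z + 192.
Next, z = -8 is a root, so (z + 8) is a factor; dividing leaves 3z² - 22z + 24.
The remaining quadratic factors as (z - 6)(3z - 4).

(3z - 4)(3z - 8)(z + 8)(z - 6)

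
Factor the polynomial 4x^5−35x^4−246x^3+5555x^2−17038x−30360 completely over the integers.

(4x+5)(x+11)(x−6)(x^2−15x+92)

Among the possible rational roots, x = −11 is a root, giving the factor (x+11) and quotient 4x^4−79x^3+623x^2−1298x−2760.
Then x = 6 is a root, giving the factor (x−6) and quotient 4x^3−55x^2+293x+460.
Then x = −5/4 is a root, giving the factor (4x+5) and quotient x^2−15x+92.
The quadratic x^2−15x+92 has discriminant −143 < 0 and is irreducible over ℤ.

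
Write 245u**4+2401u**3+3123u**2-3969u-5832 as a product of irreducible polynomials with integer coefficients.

(5u+9)(7u+9)(7u-9)(u+8)

By the rational root theorem, u = -9/5 is a root, so (5u+9) divides it; the quotient is 49u**3+392u**2-81u-648.
Next, u = -8 is a root, so (u+8) is a factor; dividing leaves 49u**2-81.
The remaining quadratic factors as (7u-9)(7u+9).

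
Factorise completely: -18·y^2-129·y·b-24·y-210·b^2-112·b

Group: -6·y·(3·y+14·b) + (-15·b-8)·(3·y+14·b); both groups contain (3·y+14·b).

-(3·y+14·b)·(6·y+15·b+8)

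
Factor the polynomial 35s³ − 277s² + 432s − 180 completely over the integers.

(5s − 6)(7s − 5)(s − 6)

Testing divisors of the constant over divisors of the leading coefficient, s = 6 is a root, giving the factor (s − 6) and quotient 35s² − 67s + 30.
The remaining quadratic factors as (7s − 5)(5s − 6).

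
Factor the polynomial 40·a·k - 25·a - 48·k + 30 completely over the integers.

Group as (40·a·k - 25·a) + (-48·k + 30) = 5·a·(8·k - 5) - 6·(8·k - 5).
Both groups share the factor (8·k - 5).

(5·a - 6)·(8·k - 5)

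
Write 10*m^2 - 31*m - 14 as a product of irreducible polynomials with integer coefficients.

Need a pair with product 10·(-14) = -140 and sum -31: that's 4 and -35.
Split the middle term: 10*m^2 + 4*m - 35*m - 14 = 2*m*(5*m + 2) - 7*(5*m + 2).

(2*m - 7)*(5*m + 2)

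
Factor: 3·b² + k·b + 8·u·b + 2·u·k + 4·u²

(2·u + k + 3·b)·(2·u + b)

Group: 2·u·(2·u + k + 3·b) + b·(2·u + k + 3·b); both groups contain (2·u + k + 3·b).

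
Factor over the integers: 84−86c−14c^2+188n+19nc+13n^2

Group: 13n(n+2c+14) + (−7c+6)(n+2c+14); both groups contain (n+2c+14).

(13n−7c+6)(n+2c+14)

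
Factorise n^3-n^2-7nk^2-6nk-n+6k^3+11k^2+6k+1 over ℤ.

Group: n(n^2+nk-6k^2-5k-1) + (-k-1)(n^2+nk-6k^2-5k-1); both groups contain (n^2+nk-6k^2-5k-1), so (n-k-1) is a factor with cofactor n^2+nk-6k^2-5k-1.
The cofactor groups again: n^2+nk-6k^2-5k-1 = n(n+3k+1) + (-2k-1)(n+3k+1); both groups contain (n+3k+1), giving (n-2k-1)(n+3k+1).

(n-2k-1)(n-k-1)(n+3k+1)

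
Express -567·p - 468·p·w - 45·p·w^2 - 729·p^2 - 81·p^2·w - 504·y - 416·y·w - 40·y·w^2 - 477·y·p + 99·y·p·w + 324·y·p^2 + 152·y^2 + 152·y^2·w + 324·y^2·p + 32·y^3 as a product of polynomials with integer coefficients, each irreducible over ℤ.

(4·y - w - 9)·(y + 9·p + 5·w + 7)·(8·y + 9·p)

Group: 4·y·(8·y^2 + 81·y·p + 40·y·w + 56·y + 81·p^2 + 45·p·w + 63·p) + (-w - 9)·(8·y^2 + 81·y·p + 40·y·w + 56·y + 81·p^2 + 45·p·w + 63·p); both groups contain (8·y^2 + 81·y·p + 40·y·w + 56·y + 81·p^2 + 45·p·w + 63·p), so (4·y - w - 9) is a factor with cofactor 8·y^2 + 81·y·p + 40·y·w + 56·y + 81·p^2 + 45·p·w + 63·p.
The cofactor groups again: 8·y^2 + 81·y·p + 40·y·w + 56·y + 81·p^2 + 45·p·w + 63·p = y·(8·y + 9·p) + (9·p + 5·w + 7)·(8·y + 9·p); both groups contain (8·y + 9·p), giving (y + 9·p + 5·w + 7)·(8·y + 9·p).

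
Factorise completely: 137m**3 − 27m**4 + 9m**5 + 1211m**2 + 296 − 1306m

Testing divisors of the constant over divisors of the leading coefficient, m = 2/3 is a root, so (3m − 2) divides it; the quotient is 3m**4 − 7m**3 + 41m**2 + 431m − 148.
Next, m = 1/3 is a root, so (3m − 1) is a factor; dividing leaves m**3 − 2m**2 + 13m + 148.
Next, m = −4 is a root, so (m + 4) is a factor; dividing leaves m**2 − 6m + 37.
The quadratic m**2 − 6m + 37 has discriminant −112 < 0 and is irreducible over ℤ.

(3m − 1)(3m − 2)(m + 4)(m**2 − 6m + 37)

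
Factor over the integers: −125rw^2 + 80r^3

Pull out the common factor 5r; 16r^2 − 25w^2 is a difference of squares.

5r(4r + 5w)(4r − 5w)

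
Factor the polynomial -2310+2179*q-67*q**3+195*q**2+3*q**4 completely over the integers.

By the rational root theorem, q = 15 is a root, so (q-15) is a factor; dividing leaves 3*q**3-22*q**2-135*q+154.
Next, q = 1 is a root, so (q-1) divides it; the quotient is 3*q**2-19*q-154.
The remaining quadratic factors as (3*q+14)(q-11).

(3*q+14)*(q-1)*(q-11)*(q-15)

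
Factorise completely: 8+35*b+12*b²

(3*b+8)*(4*b+1)

Need a pair with product 12·8 = 96 and sum 35: that's 32 and 3.
Split the middle term: 12*b²+32*b + 3*b+8 = 4*b*(3*b+8) + (3*b+8).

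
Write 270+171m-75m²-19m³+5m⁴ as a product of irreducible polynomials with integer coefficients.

(5m+6)(m+3)(m-3)(m-5)

By the rational root theorem, m = -3 is a root, giving the factor (m+3) and quotient 5m³-34m²+27m+90.
Next, m = -6/5 is a root, so (5m+6) is a factor; dividing leaves m²-8m+15.
The remaining quadratic factors as (m-5)(m-3).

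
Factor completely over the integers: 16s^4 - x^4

(2s)⁴ − (x)⁴ = ((2s)² − (x)²)((2s)² + (x)²); the first factor splits again, the second (4s^2 + x^2) is irreducible.

(2s + x)(2s - x)(4s^2 + x^2)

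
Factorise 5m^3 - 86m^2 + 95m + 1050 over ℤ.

(5m + 14)(m - 15)(m - 5)

By the rational root theorem, m = 15 is a root, so (m - 15) is a factor; dividing leaves 5m^2 - 11m - 70.
The remaining quadratic factors as (5m + 14)(m - 5).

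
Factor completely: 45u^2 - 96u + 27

Pull out the common factor 3, then factor the remaining trinomial.

3(3u - 1)(5u - 9)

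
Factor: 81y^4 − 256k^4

(3y)⁴ − (4k)⁴ = ((3y)² − (4k)²)((3y)² + (4k)²); the first factor splits again, the second (9y^2 + 16k^2) is irreducible.

(3y − 4k)(3y + 4k)(9y^2 + 16k^2)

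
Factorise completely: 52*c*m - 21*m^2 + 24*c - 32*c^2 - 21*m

Group: -8*c*(4*c - 3*m - 3) + 7*m*(4*c - 3*m - 3); both groups contain (4*c - 3*m - 3).

-(4*c - 3*m - 3)*(8*c - 7*m)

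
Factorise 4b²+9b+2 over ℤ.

Need a pair with product 4·2 = 8 and sum 9: that's 1 and 8.
Split the middle term: 4b²+b + 8b+2 = b(4b+1) + 2(4b+1).

(4b+1)(b+2)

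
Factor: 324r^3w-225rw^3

9rw(6r+5w)(6r-5w)

Every term has a factor of 9rw. Then 36r^2-25w^2 = (6r)² − (5w)².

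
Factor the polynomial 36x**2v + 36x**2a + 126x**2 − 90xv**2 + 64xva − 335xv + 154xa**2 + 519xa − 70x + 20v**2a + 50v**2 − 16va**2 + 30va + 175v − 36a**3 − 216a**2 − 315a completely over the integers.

Group: 9x(4xv + 4xa + 14x − 10v**2 + 8va − 35v + 18a**2 + 63a) + (−2a − 5)(4xv + 4xa + 14x − 10v**2 + 8va − 35v + 18a**2 + 63a); both groups contain (4xv + 4xa + 14x − 10v**2 + 8va − 35v + 18a**2 + 63a), so (9x − 2a − 5) is a factor with cofactor 4xv + 4xa + 14x − 10v**2 + 8va − 35v + 18a**2 + 63a.
The cofactor groups again: 4xv + 4xa + 14x − 10v**2 + 8va − 35v + 18a**2 + 63a = 2v(2x − 5v + 9a) + (2a + 7)(2x − 5v + 9a); both groups contain (2x − 5v + 9a), giving (2v + 2a + 7)(2x − 5v + 9a).

(9x − 2a − 5)(2v + 2a + 7)(2x − 5v + 9a)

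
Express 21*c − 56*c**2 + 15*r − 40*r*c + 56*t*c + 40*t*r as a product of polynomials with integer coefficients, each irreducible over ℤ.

(8*t − 8*c + 3)*(5*r + 7*c)

Group: 5*r*(8*t − 8*c + 3) + 7*c*(8*t − 8*c + 3); both groups contain (8*t − 8*c + 3).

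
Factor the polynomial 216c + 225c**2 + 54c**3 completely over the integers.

9c(2c + 3)(3c + 8)

Pull out the common factor 9c, then factor the remaining trinomial.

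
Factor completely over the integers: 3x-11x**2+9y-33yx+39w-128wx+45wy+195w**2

Group: 15w(13w+3y+x) + (-11x+3)(13w+3y+x); both groups contain (13w+3y+x).

(13w+3y+x)(15w-11x+3)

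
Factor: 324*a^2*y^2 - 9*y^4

Every term has a factor of 9*y^2. Then 36*a^2 - y^2 = (6*a)² − (y)².

9*y^2*(6*a + y)*(6*a - y)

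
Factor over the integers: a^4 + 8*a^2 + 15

(a^2 + 3)*(a^2 + 5)

Substitute u = a^2 to get a quadratic in u, then factor.
a^2 + 5 is irreducible over ℤ (always positive, so no real roots).
a^2 + 3 is irreducible over ℤ (always positive, so no real roots).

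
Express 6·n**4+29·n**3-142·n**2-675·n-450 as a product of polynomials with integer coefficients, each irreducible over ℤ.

Among the possible rational roots, n = -6 is a root, giving the factor (n+6) and quotient 6·n**3-7·n**2-100·n-75.
Next, n = -3 is a root, so (n+3) is a factor; dividing leaves 6·n**2-25·n-25.
The remaining quadratic factors as (n-5)(6·n+5).

(6·n+5)·(n+3)·(n+6)·(n-5)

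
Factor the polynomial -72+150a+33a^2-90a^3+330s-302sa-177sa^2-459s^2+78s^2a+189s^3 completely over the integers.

(3s-3a-4)(9s+5a-6)(7s+6a-3)

Group: 3s(63s^2+89sa-69s+30a^2-51a+18) + (-3a-4)(63s^2+89sa-69s+30a^2-51a+18); both groups contain (63s^2+89sa-69s+30a^2-51a+18), so (3s-3a-4) is a factor with cofactor 63s^2+89sa-69s+30a^2-51a+18.
The cofactor groups again: 63s^2+89sa-69s+30a^2-51a+18 = 9s(7s+6a-3) + (5a-6)(7s+6a-3); both groups contain (7s+6a-3), giving (9s+5a-6)(7s+6a-3).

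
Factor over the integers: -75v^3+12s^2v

Factor out 3v, leaving 4s^2-25v^2, which is a difference of two squares.

3v(2s+5v)(2s-5v)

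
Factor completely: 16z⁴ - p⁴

(2z - p)(2z + p)(4z² + p²)

Write as (4z²)² − (p²)², then factor 4z² - p² once more.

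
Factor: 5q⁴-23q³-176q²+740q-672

Trying the rational-root candidates, q = 7 is a root, so (q-7) divides it; the quotient is 5q³+12q²-92q+96.
Then q = 2 is a root, giving the factor (q-2) and quotient 5q²+22q-48.
The remaining quadratic factors as (5q-8)(q+6).

(5q-8)(q+6)(q-2)(q-7)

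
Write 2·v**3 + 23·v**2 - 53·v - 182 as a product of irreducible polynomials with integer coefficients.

Testing divisors of the constant over divisors of the leading coefficient, v = -2 is a root, so (v + 2) is a factor; dividing leaves 2·v**2 + 19·v - 91.
The remaining quadratic factors as (v + 13)(2·v - 7).

(2·v - 7)·(v + 13)·(v + 2)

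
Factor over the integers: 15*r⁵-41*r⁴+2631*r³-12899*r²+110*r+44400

Among the possible rational roots, r = 10/3 is a root, so (3*r-10) is a factor; dividing leaves 5*r⁴+3*r³+887*r²-1343*r-4440.
Then r = 3 is a root, giving the factor (r-3) and quotient 5*r³+18*r²+941*r+1480.
Then r = -8/5 is a root, giving the factor (5*r+8) and quotient r²+2*r+185.
The quadratic r²+2*r+185 has discriminant -736 < 0 and is irreducible over ℤ.

(3*r-10)*(5*r+8)*(r-3)*(r²+2*r+185)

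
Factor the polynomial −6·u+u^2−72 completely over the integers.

(u+6)·(u−12)

Two integers with product −72 and sum −6 are 6 and −12.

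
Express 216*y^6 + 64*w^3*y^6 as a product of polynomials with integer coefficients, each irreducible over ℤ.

Pull out the common factor 8*y^6, leaving 8*w^3 + 27.
Recognize a sum of cubes with the parts 3 and 2*w.

8*y^6*(2*w + 3)*(4*w^2 − 6*w + 9)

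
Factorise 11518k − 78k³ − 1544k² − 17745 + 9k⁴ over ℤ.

(3k − 13)(3k − 7)(k + 13)(k − 15)

Testing divisors of the constant over divisors of the leading coefficient, k = 13/3 is a root, giving the factor (3k − 13) and quotient 3k³ − 13k² − 571k + 1365.
Continuing, k = 15 is a root, so (k − 15) divides it; the quotient is 3k² + 32k − 91.
The remaining quadratic factors as (3k − 7)(k + 13).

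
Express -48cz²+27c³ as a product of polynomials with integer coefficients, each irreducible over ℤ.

3c(3c+4z)(3c-4z)

Every term has a factor of 3c. Then 9c²-16z² = (3c)² − (4z)².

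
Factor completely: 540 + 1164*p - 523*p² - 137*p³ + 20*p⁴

(4*p + 15)*(5*p + 2)*(p - 2)*(p - 9)

By the rational root theorem, p = -2/5 is a root, so (5*p + 2) divides it; the quotient is 4*p³ - 29*p² - 93*p + 270.
Then p = -15/4 is a root, so (4*p + 15) is a factor; dividing leaves p² - 11*p + 18.
The remaining quadratic factors as (p - 2)(p - 9).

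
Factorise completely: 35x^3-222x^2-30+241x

(5x-6)(7x-1)(x-5)

By the rational root theorem, x = 5 is a root, so (x-5) divides it; the quotient is 35x^2-47x+6.
The remaining quadratic factors as (7x-1)(5x-6).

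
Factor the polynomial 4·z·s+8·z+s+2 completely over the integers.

Group as (4·z·s+8·z) + (s+2) = 4·z·(s+2) + (s+2).
Both groups share the factor (s+2).

(4·z+1)·(s+2)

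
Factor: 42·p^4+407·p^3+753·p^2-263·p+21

Testing divisors of the constant over divisors of the leading coefficient, p = 1/7 is a root, so (7·p-1) divides it; the quotient is 6·p^3+59·p^2+116·p-21.
Then p = 1/6 is a root, so (6·p-1) divides it; the quotient is p^2+10·p+21.
The remaining quadratic factors as (p+3)(p+7).

(6·p-1)·(7·p-1)·(p+3)·(p+7)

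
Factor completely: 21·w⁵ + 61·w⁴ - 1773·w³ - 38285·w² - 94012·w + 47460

(3·w + 10)·(7·w - 3)·(w - 14)·(w² + 14·w + 113)

By the rational root theorem, w = 14 is a root, so (w - 14) divides it; the quotient is 21·w⁴ + 355·w³ + 3197·w² + 6473·w - 3390.
Next, w = -10/3 is a root, giving the factor (3·w + 10) and quotient 7·w³ + 95·w² + 749·w - 339.
Next, w = 3/7 is a root, so (7·w - 3) divides it; the quotient is w² + 14·w + 113.
The quadratic w² + 14·w + 113 has discriminant -256 < 0 and is irreducible over ℤ.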